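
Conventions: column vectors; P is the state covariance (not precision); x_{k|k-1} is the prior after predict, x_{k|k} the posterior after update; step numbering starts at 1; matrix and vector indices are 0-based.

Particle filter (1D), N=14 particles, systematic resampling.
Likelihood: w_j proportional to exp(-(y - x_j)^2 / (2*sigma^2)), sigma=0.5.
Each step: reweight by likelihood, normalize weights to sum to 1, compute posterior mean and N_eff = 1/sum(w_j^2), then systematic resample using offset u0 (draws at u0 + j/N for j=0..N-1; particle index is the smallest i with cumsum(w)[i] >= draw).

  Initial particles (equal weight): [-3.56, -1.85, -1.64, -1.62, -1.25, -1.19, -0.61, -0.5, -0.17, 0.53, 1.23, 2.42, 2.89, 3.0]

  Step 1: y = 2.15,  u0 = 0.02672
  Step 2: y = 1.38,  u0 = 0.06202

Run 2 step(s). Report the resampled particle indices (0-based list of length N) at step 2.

step 1: w=[0.0000, 0.0000, 0.0000, 0.0000, 0.0000, 0.0000, 0.0000, 0.0000, 0.0000, 0.0032, 0.1133, 0.5323, 0.2060, 0.1452]  mean=2.4600  Neff=2.7803  idx=[10, 10, 11, 11, 11, 11, 11, 11, 11, 12, 12, 12, 13, 13]
step 2: w=[0.3466, 0.3466, 0.0417, 0.0417, 0.0417, 0.0417, 0.0417, 0.0417, 0.0417, 0.0038, 0.0038, 0.0038, 0.0019, 0.0019]  mean=1.6028  Neff=3.9619  idx=[0, 0, 0, 0, 1, 1, 1, 1, 1, 2, 3, 5, 7, 10]

resampled_idx = [0, 0, 0, 0, 1, 1, 1, 1, 1, 2, 3, 5, 7, 10]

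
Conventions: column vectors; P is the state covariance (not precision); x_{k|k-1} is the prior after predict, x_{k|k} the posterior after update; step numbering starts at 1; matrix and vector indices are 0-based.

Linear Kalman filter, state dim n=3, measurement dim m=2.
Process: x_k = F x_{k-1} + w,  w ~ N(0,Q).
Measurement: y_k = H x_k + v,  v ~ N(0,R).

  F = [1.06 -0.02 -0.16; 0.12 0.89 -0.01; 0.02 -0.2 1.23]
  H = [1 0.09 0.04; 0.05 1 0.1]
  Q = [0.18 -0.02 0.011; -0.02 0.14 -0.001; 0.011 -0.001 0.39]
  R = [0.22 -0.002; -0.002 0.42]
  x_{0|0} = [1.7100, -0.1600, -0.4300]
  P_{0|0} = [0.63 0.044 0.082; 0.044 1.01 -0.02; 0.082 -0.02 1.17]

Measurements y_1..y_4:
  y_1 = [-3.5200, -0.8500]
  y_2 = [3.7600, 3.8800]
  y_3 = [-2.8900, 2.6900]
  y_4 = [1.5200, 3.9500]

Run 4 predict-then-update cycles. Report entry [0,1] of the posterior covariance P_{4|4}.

step 1: x^-=[1.8846, 0.0671, -0.4627]  P^-=[0.8884 0.0858 -0.1047; 0.0858 0.9588 -0.2038; -0.1047 -0.2038 2.2143]  S=[1.1253 0.2031; 0.2031 1.3699]  K=[0.7982 -0.0309; 0.0221 0.6849; -0.0332 0.0140]  nu=[-5.3921, -0.9651]  x^+=[-2.3895, -0.7130, -0.2974]  P^+=[0.1802 -0.0159 -0.0768; -0.0159 0.3095 -0.2115; -0.0768 -0.2115 2.2130]
step 2: x^-=[-2.4711, -0.9183, -0.2710]  P^-=[0.4646 0.0183 -0.5175; 0.0183 0.3886 -0.3261; -0.5175 -0.3261 3.8508]  S=[0.6534 0.0213; 0.0213 0.7797]  K=[0.6829 -0.0317; 0.0468 0.4564; -0.6031 0.0589]  nu=[6.3245, 4.9490]  x^+=[1.6909, 1.6364, -3.7937]  P^+=[0.1600 0.0022 -0.2482; 0.0022 0.2238 -0.3228; -0.2482 -0.3228 3.6120]
step 3: x^-=[2.3666, 1.6973, -4.9597]  P^-=[0.5344 0.0575 -1.0212; 0.0575 0.3267 -0.4755; -1.0212 -0.4755 6.0102]  S=[0.6919 0.0084; 0.0084 0.7086]  K=[0.7212 -0.0339; 0.0932 0.3969; -1.1919 0.1192]  nu=[-5.2110, 1.3704]  x^+=[-1.4381, 1.7553, 1.4145]  P^+=[0.1741 0.0181 -0.4247; 0.0181 0.2084 -0.4283; -0.4247 -0.4283 5.0196]
step 4: x^-=[-1.7858, 1.3755, 1.3600]  P^-=[0.6447 0.0970 -1.5317; 0.0970 0.3206 -0.6318; -1.5317 -0.6318 8.1823]  S=[0.7708 0.0021; 0.0021 0.6921]  K=[0.7684 -0.0369; 0.1295 0.3786; -1.6367 0.1637]  nu=[3.1277, 2.5278]  x^+=[0.5242, 2.7376, -3.3454]  P^+=[0.1888 0.0294 -0.5585; 0.0294 0.2083 -0.5101; -0.5585 -0.5101 6.1000]

P_post[0,1] = 0.0294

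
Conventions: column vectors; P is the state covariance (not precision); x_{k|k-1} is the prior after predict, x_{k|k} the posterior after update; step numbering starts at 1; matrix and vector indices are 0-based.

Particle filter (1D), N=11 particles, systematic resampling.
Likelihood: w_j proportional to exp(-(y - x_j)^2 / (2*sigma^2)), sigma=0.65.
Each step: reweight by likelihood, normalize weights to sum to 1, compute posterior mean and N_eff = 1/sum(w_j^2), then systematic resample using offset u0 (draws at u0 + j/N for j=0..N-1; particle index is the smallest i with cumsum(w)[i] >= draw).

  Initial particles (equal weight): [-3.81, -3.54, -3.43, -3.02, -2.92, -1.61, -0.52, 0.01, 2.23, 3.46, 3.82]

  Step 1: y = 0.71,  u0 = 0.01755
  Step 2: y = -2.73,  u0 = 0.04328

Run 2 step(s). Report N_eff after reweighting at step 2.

N_eff = 3.6435

step 1: w=[0.0000, 0.0000, 0.0000, 0.0000, 0.0000, 0.0022, 0.2103, 0.7056, 0.0818, 0.0002, 0.0000]  mean=0.0773  Neff=1.8224  idx=[6, 6, 6, 7, 7, 7, 7, 7, 7, 7, 8]
step 2: w=[0.3018, 0.3018, 0.3018, 0.0135, 0.0135, 0.0135, 0.0135, 0.0135, 0.0135, 0.0135, 0.0000]  mean=-0.4698  Neff=3.6435  idx=[0, 0, 0, 1, 1, 1, 1, 2, 2, 2, 6]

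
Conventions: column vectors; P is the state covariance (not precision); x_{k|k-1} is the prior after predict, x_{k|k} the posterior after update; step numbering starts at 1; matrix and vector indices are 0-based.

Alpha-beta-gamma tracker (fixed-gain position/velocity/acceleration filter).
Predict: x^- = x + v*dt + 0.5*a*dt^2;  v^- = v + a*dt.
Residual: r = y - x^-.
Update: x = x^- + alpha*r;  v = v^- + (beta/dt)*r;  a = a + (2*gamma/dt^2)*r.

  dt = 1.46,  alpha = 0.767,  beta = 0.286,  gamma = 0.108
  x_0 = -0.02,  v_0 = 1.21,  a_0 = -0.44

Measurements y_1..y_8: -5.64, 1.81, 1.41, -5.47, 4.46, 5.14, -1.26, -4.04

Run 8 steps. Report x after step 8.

step 1: x_pred=1.2776  r=-6.9176  x^+=-4.0282  v^+=-0.7875  a^+=-1.1410
step 2: x_pred=-6.3940  r=8.2040  x^+=-0.1015  v^+=-0.8462  a^+=-0.3097
step 3: x_pred=-1.6671  r=3.0771  x^+=0.6930  v^+=-0.6956  a^+=0.0022
step 4: x_pred=-0.3202  r=-5.1498  x^+=-4.2701  v^+=-1.7012  a^+=-0.5197
step 5: x_pred=-7.3078  r=11.7678  x^+=1.7181  v^+=-0.1548  a^+=0.6728
step 6: x_pred=2.2092  r=2.9308  x^+=4.4571  v^+=1.4016  a^+=0.9698
step 7: x_pred=7.5370  r=-8.7970  x^+=0.7897  v^+=1.0942  a^+=0.0783
step 8: x_pred=2.4707  r=-6.5107  x^+=-2.5230  v^+=-0.0668  a^+=-0.5814

x_post = -2.5230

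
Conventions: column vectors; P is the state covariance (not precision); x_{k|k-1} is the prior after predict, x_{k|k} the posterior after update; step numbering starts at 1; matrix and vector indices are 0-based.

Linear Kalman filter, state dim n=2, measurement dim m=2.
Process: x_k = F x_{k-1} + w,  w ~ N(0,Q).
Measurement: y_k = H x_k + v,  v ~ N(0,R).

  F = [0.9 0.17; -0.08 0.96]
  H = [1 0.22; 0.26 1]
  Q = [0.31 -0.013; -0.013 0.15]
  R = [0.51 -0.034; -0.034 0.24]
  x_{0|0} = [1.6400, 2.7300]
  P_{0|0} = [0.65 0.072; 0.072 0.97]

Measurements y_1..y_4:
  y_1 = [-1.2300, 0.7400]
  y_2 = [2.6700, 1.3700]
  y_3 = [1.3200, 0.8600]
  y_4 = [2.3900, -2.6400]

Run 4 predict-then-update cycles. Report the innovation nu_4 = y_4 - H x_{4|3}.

innov = [1.0798, -3.5338]

step 1: x^-=[1.9401, 2.4896]  P^-=[0.8866 0.1597; 0.1597 1.0371]  S=[1.5170 0.5935; 0.5935 1.4200]  K=[0.5978 0.0249; -0.0496 0.7803]  nu=[-3.7178, -2.2540]  x^+=[-0.3387, 0.9152]  P^+=[0.3258 -0.0991; -0.0991 0.2147]
step 2: x^-=[-0.1492, 0.9057]  P^-=[0.5498 -0.0857; -0.0857 0.3652]  S=[1.0398 0.0987; 0.0987 0.5978]  K=[0.5095 0.0117; -0.0605 0.5836]  nu=[2.6200, 0.5031]  x^+=[1.1916, 1.0407]  P^+=[0.2786 -0.0870; -0.0870 0.1647]
step 3: x^-=[1.2494, 0.9038]  P^-=[0.5138 -0.0801; -0.0801 0.3170]  S=[1.0039 0.0846; 0.0846 0.5500]  K=[0.4925 0.0215; -0.0565 0.5471]  nu=[-0.1282, -0.3686]  x^+=[1.1783, 0.7094]  P^+=[0.2683 -0.0814; -0.0814 0.1544]
step 4: x^-=[1.1811, 0.5867]  P^-=[0.5069 -0.0763; -0.0763 0.3065]  S=[0.9982 0.0845; 0.0845 0.5411]  K=[0.4888 0.0262; -0.0545 0.5383]  nu=[1.0798, -3.5338]  x^+=[1.6165, -1.3743]  P^+=[0.2659 -0.0795; -0.0795 0.1517]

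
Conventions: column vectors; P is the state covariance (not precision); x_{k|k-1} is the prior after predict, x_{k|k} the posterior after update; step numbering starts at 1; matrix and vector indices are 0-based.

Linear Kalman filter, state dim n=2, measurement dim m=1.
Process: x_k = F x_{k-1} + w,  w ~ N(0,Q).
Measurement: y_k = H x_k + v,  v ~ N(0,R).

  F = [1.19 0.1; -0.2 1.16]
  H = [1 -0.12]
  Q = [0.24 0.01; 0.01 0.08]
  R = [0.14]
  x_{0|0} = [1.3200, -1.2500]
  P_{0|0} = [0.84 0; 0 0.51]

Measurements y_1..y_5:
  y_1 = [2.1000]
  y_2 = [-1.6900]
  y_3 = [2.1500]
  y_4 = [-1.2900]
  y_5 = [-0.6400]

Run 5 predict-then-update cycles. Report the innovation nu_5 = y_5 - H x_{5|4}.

step 1: x^-=[1.4458, -1.7140]  P^-=[1.4346 -0.1308; -0.1308 0.7999]  S=[1.6175]  K=[0.8966; -0.1402]  nu=[0.4485]  x^+=[1.8480, -1.7769]  P^+=[0.1342 0.0725; 0.0725 0.7681]
step 2: x^-=[2.0214, -2.4308]  P^-=[0.4550 0.1658; 0.1658 1.0852]  S=[0.5709]  K=[0.7622; 0.0624]  nu=[-4.0031]  x^+=[-1.0299, -2.6805]  P^+=[0.1234 0.1387; 0.1387 1.0830]
step 3: x^-=[-1.4937, -2.9034]  P^-=[0.4585 0.2949; 0.2949 1.4779]  S=[0.5490]  K=[0.7707; 0.2142]  nu=[3.2953]  x^+=[1.0460, -2.1975]  P^+=[0.1324 0.2043; 0.2043 1.4527]
step 4: x^-=[1.0250, -2.7583]  P^-=[0.4907 0.4249; 0.4249 1.9452]  S=[0.5567]  K=[0.7898; 0.3440]  nu=[-2.6460]  x^+=[-1.0648, -3.6686]  P^+=[0.1434 0.2737; 0.2737 1.8793]
step 5: x^-=[-1.6340, -4.0426]  P^-=[0.5270 0.5662; 0.5662 2.4876]  S=[0.5670]  K=[0.8097; 0.4721]  nu=[0.5089]  x^+=[-1.2219, -3.8023]  P^+=[0.1553 0.3494; 0.3494 2.3612]

innov = [0.5089]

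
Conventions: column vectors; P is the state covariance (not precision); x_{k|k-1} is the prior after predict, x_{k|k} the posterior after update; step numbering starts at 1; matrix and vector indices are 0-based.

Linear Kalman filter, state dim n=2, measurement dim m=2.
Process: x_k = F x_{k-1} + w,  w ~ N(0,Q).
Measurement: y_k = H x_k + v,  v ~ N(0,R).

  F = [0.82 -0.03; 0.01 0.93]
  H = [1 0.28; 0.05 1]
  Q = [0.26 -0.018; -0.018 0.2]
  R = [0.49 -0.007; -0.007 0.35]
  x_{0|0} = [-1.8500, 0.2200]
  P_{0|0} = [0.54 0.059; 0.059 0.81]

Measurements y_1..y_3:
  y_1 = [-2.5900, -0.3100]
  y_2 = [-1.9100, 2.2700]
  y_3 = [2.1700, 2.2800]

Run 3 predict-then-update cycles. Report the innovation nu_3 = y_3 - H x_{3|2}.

step 1: x^-=[-1.5236, 0.1861]  P^-=[0.6209 0.0088; 0.0088 0.9017]  S=[1.1865 0.2855; 0.2855 1.2542]  K=[0.5477 -0.0929; 0.0499 0.7080]  nu=[-1.1185, -0.4199]  x^+=[-2.0972, -0.1670]  P^+=[0.2832 -0.0505; -0.0505 0.2500]
step 2: x^-=[-1.7147, -0.1763]  P^-=[0.4531 -0.0612; -0.0612 0.4153]  S=[0.9414 0.0699; 0.0699 0.7603]  K=[0.4701 -0.0939; 0.0184 0.5405]  nu=[-0.1459, 2.5320]  x^+=[-2.0210, 1.1896]  P^+=[0.2445 -0.0484; -0.0484 0.1915]
step 3: x^-=[-1.6929, 1.0861]  P^-=[0.4270 -0.0582; -0.0582 0.3647]  S=[0.9130 0.0574; 0.0574 0.7100]  K=[0.4554 -0.0888; 0.0161 0.5083]  nu=[3.5588, 1.2785]  x^+=[-0.1857, 1.7933]  P^+=[0.2367 -0.0461; -0.0461 0.1801]

innov = [3.5588, 1.2785]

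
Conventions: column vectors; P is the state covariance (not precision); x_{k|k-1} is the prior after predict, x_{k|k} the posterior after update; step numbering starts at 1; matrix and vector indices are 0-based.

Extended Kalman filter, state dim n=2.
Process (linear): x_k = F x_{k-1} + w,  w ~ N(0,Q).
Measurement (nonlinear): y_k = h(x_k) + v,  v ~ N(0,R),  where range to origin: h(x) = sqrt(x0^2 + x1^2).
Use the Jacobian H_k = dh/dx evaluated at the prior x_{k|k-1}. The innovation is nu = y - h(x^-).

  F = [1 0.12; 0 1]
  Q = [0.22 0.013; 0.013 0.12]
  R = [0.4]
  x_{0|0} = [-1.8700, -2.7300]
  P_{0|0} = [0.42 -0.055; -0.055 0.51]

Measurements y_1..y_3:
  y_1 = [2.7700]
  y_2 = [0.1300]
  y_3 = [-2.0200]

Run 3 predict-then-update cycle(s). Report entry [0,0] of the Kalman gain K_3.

K[0,0] = -0.3503

step 1: x^-=[-2.1976, -2.7300]  P^-=[0.6341 0.0192; 0.0192 0.6300]  H_jac=[-0.6271 -0.7790]  S=[1.0504]  K=[-0.3928; -0.4787]  nu=[-0.7346]  x^+=[-1.9090, -2.3784]  P^+=[0.4721 -0.1783; -0.1783 0.3893]
step 2: x^-=[-2.1944, -2.3784]  P^-=[0.6549 -0.1186; -0.1186 0.5093]  H_jac=[-0.6781 -0.7350]  S=[0.8581]  K=[-0.4160; -0.3425]  nu=[-3.1061]  x^+=[-0.9024, -1.3144]  P^+=[0.5064 -0.2408; -0.2408 0.4086]
step 3: x^-=[-1.0601, -1.3144]  P^-=[0.6745 -0.1788; -0.1788 0.5286]  H_jac=[-0.6278 -0.7784]  S=[0.8114]  K=[-0.3503; -0.3688]  nu=[-3.7086]  x^+=[0.2392, 0.0534]  P^+=[0.5749 -0.2836; -0.2836 0.4183]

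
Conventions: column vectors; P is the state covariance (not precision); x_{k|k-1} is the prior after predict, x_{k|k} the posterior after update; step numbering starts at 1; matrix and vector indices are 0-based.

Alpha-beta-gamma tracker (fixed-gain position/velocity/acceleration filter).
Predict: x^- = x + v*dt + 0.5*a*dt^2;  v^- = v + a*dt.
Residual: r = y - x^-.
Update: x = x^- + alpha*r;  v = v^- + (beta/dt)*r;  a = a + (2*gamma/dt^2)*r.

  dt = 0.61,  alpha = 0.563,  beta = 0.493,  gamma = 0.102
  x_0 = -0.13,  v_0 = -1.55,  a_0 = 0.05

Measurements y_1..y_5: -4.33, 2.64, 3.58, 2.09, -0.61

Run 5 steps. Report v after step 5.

step 1: x_pred=-1.0662  r=-3.2638  x^+=-2.9037  v^+=-4.1573  a^+=-1.7393
step 2: x_pred=-5.7633  r=8.4033  x^+=-1.0322  v^+=1.5732  a^+=2.8677
step 3: x_pred=0.4610  r=3.1190  x^+=2.2170  v^+=5.8433  a^+=4.5776
step 4: x_pred=6.6330  r=-4.5430  x^+=4.0753  v^+=4.9640  a^+=2.0870
step 5: x_pred=7.4916  r=-8.1016  x^+=2.9304  v^+=-0.3107  a^+=-2.3547

v_post = -0.3107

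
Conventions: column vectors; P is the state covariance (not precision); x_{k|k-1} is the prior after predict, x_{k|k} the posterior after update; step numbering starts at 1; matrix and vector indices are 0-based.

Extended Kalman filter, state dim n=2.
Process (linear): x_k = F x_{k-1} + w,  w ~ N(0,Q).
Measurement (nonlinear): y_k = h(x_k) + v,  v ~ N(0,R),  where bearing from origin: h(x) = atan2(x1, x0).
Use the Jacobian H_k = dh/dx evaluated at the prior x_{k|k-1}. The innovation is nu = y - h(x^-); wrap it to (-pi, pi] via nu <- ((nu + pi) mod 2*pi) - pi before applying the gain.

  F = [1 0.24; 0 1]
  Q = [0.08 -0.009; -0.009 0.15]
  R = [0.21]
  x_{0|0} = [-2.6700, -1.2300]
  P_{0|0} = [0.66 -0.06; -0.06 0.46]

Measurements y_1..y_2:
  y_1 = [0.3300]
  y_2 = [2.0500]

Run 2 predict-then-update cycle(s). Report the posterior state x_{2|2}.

step 1: x^-=[-2.9652, -1.2300]  P^-=[0.7377 0.0414; 0.0414 0.6100]  H_jac=[0.1194 -0.2877]  S=[0.2682]  K=[0.2839; -0.6361]  nu=[3.0784]  x^+=[-2.0912, -3.1881]  P^+=[0.7161 0.0898; 0.0898 0.5015]
step 2: x^-=[-2.8564, -3.1881]  P^-=[0.8681 0.2012; 0.2012 0.6515]  H_jac=[0.1740 -0.1559]  S=[0.2412]  K=[0.4962; -0.2759]  nu=[-1.9318]  x^+=[-3.8149, -2.6550]  P^+=[0.8087 0.2342; 0.2342 0.6331]

x_post = [-3.8149, -2.6550]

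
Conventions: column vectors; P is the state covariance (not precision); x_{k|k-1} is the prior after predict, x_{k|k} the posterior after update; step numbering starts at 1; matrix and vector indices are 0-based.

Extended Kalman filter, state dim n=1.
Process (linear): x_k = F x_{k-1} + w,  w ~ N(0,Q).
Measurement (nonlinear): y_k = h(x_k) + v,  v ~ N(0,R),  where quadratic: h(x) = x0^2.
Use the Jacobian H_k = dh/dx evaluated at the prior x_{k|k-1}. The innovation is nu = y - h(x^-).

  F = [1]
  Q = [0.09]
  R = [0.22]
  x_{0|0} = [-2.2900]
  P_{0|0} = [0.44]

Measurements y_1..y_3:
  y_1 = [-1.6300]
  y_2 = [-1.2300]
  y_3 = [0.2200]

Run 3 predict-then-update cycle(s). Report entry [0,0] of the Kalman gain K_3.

K[0,0] = -0.2050

step 1: x^-=[-2.2900]  P^-=[0.5300]  H_jac=[-4.5800]  S=[11.3375]  K=[-0.2141]  nu=[-6.8741]  x^+=[-0.8182]  P^+=[0.0103]
step 2: x^-=[-0.8182]  P^-=[0.1003]  H_jac=[-1.6365]  S=[0.4886]  K=[-0.3359]  nu=[-1.8995]  x^+=[-0.1802]  P^+=[0.0452]
step 3: x^-=[-0.1802]  P^-=[0.1352]  H_jac=[-0.3603]  S=[0.2376]  K=[-0.2050]  nu=[0.1875]  x^+=[-0.2186]  P^+=[0.1252]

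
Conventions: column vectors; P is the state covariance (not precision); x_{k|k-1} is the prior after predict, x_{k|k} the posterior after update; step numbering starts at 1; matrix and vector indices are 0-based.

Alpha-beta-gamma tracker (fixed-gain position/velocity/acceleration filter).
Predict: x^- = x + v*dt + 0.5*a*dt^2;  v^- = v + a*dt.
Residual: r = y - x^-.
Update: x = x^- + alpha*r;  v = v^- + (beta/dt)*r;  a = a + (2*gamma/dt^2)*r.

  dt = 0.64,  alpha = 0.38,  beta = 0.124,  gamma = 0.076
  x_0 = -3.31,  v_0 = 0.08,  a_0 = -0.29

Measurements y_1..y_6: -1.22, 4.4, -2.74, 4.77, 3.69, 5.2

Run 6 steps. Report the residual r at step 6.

resid = -3.4321

step 1: x_pred=-3.3182  r=2.0982  x^+=-2.5209  v^+=0.3009  a^+=0.4886
step 2: x_pred=-2.2282  r=6.6282  x^+=0.2905  v^+=1.8979  a^+=2.9483
step 3: x_pred=2.1090  r=-4.8490  x^+=0.2664  v^+=2.8453  a^+=1.1489
step 4: x_pred=2.3226  r=2.4474  x^+=3.2526  v^+=4.0548  a^+=2.0571
step 5: x_pred=6.2690  r=-2.5790  x^+=5.2890  v^+=4.8716  a^+=1.1001
step 6: x_pred=8.6321  r=-3.4321  x^+=7.3279  v^+=4.9107  a^+=-0.1736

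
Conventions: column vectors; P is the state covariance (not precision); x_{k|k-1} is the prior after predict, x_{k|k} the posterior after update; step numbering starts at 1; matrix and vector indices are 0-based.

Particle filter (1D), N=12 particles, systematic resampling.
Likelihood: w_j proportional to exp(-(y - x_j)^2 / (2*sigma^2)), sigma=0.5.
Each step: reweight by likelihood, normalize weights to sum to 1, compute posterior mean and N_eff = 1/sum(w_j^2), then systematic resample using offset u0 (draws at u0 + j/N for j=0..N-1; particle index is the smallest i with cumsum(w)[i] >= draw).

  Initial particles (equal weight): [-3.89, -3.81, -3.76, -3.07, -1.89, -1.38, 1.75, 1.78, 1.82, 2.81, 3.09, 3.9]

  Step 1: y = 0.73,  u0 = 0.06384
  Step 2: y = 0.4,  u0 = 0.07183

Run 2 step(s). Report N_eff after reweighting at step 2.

N_eff = 11.7154

step 1: w=[0.0000, 0.0000, 0.0000, 0.0000, 0.0000, 0.0004, 0.3802, 0.3358, 0.2830, 0.0005, 0.0000, 0.0000]  mean=1.7792  Neff=2.9637  idx=[6, 6, 6, 6, 7, 7, 7, 7, 8, 8, 8, 8]
step 2: w=[0.0989, 0.0989, 0.0989, 0.0989, 0.0840, 0.0840, 0.0840, 0.0840, 0.0671, 0.0671, 0.0671, 0.0671]  mean=1.7789  Neff=11.7154  idx=[0, 1, 2, 3, 4, 5, 6, 7, 8, 9, 10, 11]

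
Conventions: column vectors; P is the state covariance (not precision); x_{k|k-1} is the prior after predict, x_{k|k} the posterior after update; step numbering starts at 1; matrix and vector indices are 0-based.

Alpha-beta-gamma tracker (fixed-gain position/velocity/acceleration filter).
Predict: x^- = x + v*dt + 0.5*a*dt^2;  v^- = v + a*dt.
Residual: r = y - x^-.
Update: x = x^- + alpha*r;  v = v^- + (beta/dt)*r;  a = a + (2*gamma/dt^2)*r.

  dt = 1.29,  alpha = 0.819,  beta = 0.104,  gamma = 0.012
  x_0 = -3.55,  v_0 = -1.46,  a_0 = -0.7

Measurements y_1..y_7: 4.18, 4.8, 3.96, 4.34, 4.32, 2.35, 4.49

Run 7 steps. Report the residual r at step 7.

step 1: x_pred=-6.0158  r=10.1958  x^+=2.3346  v^+=-1.5410  a^+=-0.5530
step 2: x_pred=-0.1134  r=4.9134  x^+=3.9107  v^+=-1.8582  a^+=-0.4821
step 3: x_pred=1.1125  r=2.8475  x^+=3.4446  v^+=-2.2505  a^+=-0.4410
step 4: x_pred=0.1745  r=4.1655  x^+=3.5860  v^+=-2.4836  a^+=-0.3809
step 5: x_pred=0.0652  r=4.2548  x^+=3.5499  v^+=-2.6320  a^+=-0.3196
step 6: x_pred=-0.1113  r=2.4613  x^+=1.9045  v^+=-2.8458  a^+=-0.2841
step 7: x_pred=-2.0030  r=6.4930  x^+=3.3148  v^+=-2.6889  a^+=-0.1904

resid = 6.4930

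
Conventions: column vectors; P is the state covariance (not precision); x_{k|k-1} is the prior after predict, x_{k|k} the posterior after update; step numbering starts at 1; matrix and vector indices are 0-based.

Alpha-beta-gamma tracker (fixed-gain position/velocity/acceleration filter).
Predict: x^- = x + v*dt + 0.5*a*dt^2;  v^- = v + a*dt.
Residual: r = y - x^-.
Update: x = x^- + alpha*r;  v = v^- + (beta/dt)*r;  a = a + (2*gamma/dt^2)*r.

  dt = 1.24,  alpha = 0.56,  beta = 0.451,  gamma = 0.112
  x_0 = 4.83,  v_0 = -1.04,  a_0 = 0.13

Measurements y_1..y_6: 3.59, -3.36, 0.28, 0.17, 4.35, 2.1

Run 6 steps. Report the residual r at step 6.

resid = -4.2316

step 1: x_pred=3.6403  r=-0.0503  x^+=3.6122  v^+=-0.8971  a^+=0.1227
step 2: x_pred=2.5940  r=-5.9540  x^+=-0.7402  v^+=-2.9105  a^+=-0.7447
step 3: x_pred=-4.9218  r=5.2018  x^+=-2.0088  v^+=-1.9420  a^+=0.0131
step 4: x_pred=-4.4069  r=4.5769  x^+=-1.8438  v^+=-0.2612  a^+=0.6799
step 5: x_pred=-1.6450  r=5.9950  x^+=1.7122  v^+=2.7623  a^+=1.5532
step 6: x_pred=6.3316  r=-4.2316  x^+=3.9619  v^+=3.1492  a^+=0.9368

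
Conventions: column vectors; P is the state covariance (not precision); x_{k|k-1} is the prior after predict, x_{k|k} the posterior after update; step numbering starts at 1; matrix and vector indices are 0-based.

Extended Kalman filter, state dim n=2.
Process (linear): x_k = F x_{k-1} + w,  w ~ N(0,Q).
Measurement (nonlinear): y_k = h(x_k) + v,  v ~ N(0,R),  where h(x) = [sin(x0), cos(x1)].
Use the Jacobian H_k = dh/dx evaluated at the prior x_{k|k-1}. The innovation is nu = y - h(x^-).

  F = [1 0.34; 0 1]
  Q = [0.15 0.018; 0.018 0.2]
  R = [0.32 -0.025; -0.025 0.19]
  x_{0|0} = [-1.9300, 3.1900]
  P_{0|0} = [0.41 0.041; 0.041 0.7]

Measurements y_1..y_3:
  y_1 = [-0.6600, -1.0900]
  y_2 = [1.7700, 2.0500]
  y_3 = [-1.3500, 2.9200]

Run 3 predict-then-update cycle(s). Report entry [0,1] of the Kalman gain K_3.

step 1: x^-=[-0.8454, 3.1900]  P^-=[0.6688 0.2970; 0.2970 0.9000]  H_jac=[0.6634 0.0000; 0.0000 0.0484]  S=[0.6144 -0.0155; -0.0155 0.1921]  K=[0.7256 0.1332; 0.3271 0.2530]  nu=[0.0882, -0.0912]  x^+=[-0.7935, 3.1958]  P^+=[0.3449 0.1482; 0.1482 0.8245]
step 2: x^-=[0.2930, 3.1958]  P^-=[0.6911 0.4466; 0.4466 1.0245]  H_jac=[0.9574 0.0000; 0.0000 0.0542]  S=[0.9534 -0.0018; -0.0018 0.1930]  K=[0.6942 0.1320; 0.4490 0.2918]  nu=[1.4811, 3.0485]  x^+=[1.7235, 4.7505]  P^+=[0.2286 0.1425; 0.1425 0.8164]
step 3: x^-=[3.3387, 4.7505]  P^-=[0.5698 0.4380; 0.4380 1.0164]  H_jac=[-0.9806 0.0000; 0.0000 0.9993]  S=[0.8680 -0.4542; -0.4542 1.2049]  K=[-0.5652 0.1502; -0.0670 0.8177]  nu=[-1.1542, 2.8819]  x^+=[4.4239, 7.1843]  P^+=[0.1883 0.0427; 0.0427 0.1571]

K[0,1] = 0.1502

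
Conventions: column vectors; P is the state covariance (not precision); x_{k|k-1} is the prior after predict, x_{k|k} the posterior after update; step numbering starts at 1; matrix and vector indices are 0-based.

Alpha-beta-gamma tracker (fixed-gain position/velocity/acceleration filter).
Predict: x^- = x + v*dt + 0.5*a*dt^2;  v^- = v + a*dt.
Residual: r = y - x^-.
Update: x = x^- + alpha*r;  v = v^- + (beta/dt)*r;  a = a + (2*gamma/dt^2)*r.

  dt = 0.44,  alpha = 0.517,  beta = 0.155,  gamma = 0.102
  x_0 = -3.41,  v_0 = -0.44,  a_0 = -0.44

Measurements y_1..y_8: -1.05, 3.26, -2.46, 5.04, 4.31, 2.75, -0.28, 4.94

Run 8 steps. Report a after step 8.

step 1: x_pred=-3.6462  r=2.5962  x^+=-2.3040  v^+=0.2810  a^+=2.2957
step 2: x_pred=-1.9581  r=5.2181  x^+=0.7397  v^+=3.1293  a^+=7.7941
step 3: x_pred=2.8710  r=-5.3310  x^+=0.1149  v^+=4.6807  a^+=2.1767
step 4: x_pred=2.3851  r=2.6549  x^+=3.7577  v^+=6.5737  a^+=4.9743
step 5: x_pred=7.1316  r=-2.8216  x^+=5.6728  v^+=7.7684  a^+=2.0011
step 6: x_pred=9.2846  r=-6.5346  x^+=5.9062  v^+=6.3469  a^+=-4.8846
step 7: x_pred=8.2260  r=-8.5060  x^+=3.8284  v^+=1.2012  a^+=-13.8476
step 8: x_pred=3.0165  r=1.9235  x^+=4.0110  v^+=-4.2141  a^+=-11.8208

a_post = -11.8208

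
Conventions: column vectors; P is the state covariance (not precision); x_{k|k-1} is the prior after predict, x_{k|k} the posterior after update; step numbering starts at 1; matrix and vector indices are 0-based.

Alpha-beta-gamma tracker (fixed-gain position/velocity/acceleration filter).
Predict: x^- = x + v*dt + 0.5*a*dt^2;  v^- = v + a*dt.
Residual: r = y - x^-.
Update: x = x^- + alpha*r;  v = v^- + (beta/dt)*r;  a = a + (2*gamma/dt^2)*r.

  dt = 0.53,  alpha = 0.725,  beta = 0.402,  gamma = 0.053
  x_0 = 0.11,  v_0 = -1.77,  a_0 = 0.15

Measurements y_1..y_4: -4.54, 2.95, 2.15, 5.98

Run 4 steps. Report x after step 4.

step 1: x_pred=-0.8070  r=-3.7330  x^+=-3.5134  v^+=-4.5219  a^+=-1.2587
step 2: x_pred=-6.0868  r=9.0368  x^+=0.4649  v^+=1.6653  a^+=2.1515
step 3: x_pred=1.6497  r=0.5003  x^+=2.0124  v^+=3.1851  a^+=2.3403
step 4: x_pred=4.0292  r=1.9508  x^+=5.4435  v^+=5.9051  a^+=3.0764

x_post = 5.4435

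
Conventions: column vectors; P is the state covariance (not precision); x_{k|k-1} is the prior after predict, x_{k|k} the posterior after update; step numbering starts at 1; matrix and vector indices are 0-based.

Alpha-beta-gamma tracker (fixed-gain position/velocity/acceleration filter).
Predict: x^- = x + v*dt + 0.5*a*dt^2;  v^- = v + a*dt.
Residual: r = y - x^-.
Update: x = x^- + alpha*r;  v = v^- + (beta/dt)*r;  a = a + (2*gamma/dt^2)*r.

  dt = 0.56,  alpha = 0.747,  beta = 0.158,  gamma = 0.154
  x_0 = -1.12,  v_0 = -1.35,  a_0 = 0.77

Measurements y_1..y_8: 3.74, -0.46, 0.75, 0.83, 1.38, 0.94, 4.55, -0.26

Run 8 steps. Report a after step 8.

a_post = -2.6562

step 1: x_pred=-1.7553  r=5.4953  x^+=2.3497  v^+=0.6316  a^+=6.1671
step 2: x_pred=3.6704  r=-4.1304  x^+=0.5850  v^+=2.9199  a^+=2.1105
step 3: x_pred=2.5510  r=-1.8010  x^+=1.2057  v^+=3.5936  a^+=0.3416
step 4: x_pred=3.2716  r=-2.4416  x^+=1.4477  v^+=3.0960  a^+=-2.0565
step 5: x_pred=2.8590  r=-1.4790  x^+=1.7542  v^+=1.5271  a^+=-3.5091
step 6: x_pred=2.0591  r=-1.1191  x^+=1.2231  v^+=-0.7538  a^+=-4.6082
step 7: x_pred=0.0785  r=4.4715  x^+=3.4187  v^+=-2.0728  a^+=-0.2165
step 8: x_pred=2.2240  r=-2.4840  x^+=0.3685  v^+=-2.8949  a^+=-2.6562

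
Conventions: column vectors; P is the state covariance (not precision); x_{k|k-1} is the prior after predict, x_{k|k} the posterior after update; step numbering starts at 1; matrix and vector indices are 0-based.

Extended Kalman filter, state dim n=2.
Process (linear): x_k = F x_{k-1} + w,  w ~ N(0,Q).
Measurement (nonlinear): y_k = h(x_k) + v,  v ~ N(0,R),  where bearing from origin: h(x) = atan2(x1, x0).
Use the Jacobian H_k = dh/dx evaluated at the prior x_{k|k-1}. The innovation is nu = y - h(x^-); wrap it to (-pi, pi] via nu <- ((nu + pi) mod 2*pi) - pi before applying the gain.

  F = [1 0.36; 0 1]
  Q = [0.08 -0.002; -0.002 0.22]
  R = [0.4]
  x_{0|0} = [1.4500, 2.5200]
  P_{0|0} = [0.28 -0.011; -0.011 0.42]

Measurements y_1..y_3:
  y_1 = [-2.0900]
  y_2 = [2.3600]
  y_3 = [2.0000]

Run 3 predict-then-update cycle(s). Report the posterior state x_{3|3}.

x_post = [4.3325, 2.8708]

step 1: x^-=[2.3572, 2.5200]  P^-=[0.4065 0.1382; 0.1382 0.6400]  H_jac=[-0.2116 0.1980]  S=[0.4317]  K=[-0.1359; 0.2257]  nu=[-2.9088]  x^+=[2.7525, 1.8634]  P^+=[0.3985 0.1514; 0.1514 0.6180]
step 2: x^-=[3.4234, 1.8634]  P^-=[0.6677 0.3719; 0.3719 0.8380]  H_jac=[-0.1227 0.2253]  S=[0.4320]  K=[0.0044; 0.3315]  nu=[1.8615]  x^+=[3.4316, 2.4805]  P^+=[0.6677 0.3713; 0.3713 0.7905]
step 3: x^-=[4.3246, 2.4805]  P^-=[1.1174 0.6539; 0.6539 1.0105]  H_jac=[-0.0998 0.1740]  S=[0.4190]  K=[0.0054; 0.2639]  nu=[1.4792]  x^+=[4.3325, 2.8708]  P^+=[1.1174 0.6533; 0.6533 0.9813]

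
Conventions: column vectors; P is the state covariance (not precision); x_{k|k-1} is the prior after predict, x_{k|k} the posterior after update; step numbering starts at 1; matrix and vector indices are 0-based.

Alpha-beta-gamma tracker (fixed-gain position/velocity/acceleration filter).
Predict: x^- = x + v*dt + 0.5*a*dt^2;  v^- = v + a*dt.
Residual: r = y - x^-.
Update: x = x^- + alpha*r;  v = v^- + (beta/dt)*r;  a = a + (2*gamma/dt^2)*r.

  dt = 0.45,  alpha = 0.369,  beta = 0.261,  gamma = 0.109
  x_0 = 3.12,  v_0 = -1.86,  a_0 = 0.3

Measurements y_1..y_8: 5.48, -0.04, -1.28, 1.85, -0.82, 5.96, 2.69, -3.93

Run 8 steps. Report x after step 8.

step 1: x_pred=2.3134  r=3.1666  x^+=3.4819  v^+=0.1116  a^+=3.7090
step 2: x_pred=3.9076  r=-3.9476  x^+=2.4510  v^+=-0.5089  a^+=-0.5408
step 3: x_pred=2.1672  r=-3.4472  x^+=0.8952  v^+=-2.7517  a^+=-4.2518
step 4: x_pred=-0.7736  r=2.6236  x^+=0.1945  v^+=-3.1433  a^+=-1.4274
step 5: x_pred=-1.3645  r=0.5445  x^+=-1.1636  v^+=-3.4699  a^+=-0.8413
step 6: x_pred=-2.8102  r=8.7702  x^+=0.4260  v^+=1.2383  a^+=8.6002
step 7: x_pred=1.8540  r=0.8360  x^+=2.1625  v^+=5.5932  a^+=9.5002
step 8: x_pred=5.6413  r=-9.5713  x^+=2.1095  v^+=4.3170  a^+=-0.8038

x_post = 2.1095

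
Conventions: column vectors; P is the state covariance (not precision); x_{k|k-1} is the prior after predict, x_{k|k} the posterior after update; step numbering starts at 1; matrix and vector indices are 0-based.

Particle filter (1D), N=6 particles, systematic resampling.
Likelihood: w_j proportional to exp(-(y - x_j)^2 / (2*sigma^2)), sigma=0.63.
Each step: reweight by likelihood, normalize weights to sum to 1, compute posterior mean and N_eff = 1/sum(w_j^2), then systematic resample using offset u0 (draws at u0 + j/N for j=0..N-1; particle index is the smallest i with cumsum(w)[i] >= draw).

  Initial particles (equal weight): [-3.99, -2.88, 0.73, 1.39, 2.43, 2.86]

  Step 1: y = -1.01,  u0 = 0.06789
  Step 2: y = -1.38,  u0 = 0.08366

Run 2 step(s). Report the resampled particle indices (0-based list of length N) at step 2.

step 1: w=[0.0004, 0.3490, 0.6304, 0.0202, 0.0000, 0.0000]  mean=-0.5185  Neff=1.9245  idx=[1, 1, 2, 2, 2, 2]
step 2: w=[0.4445, 0.4445, 0.0277, 0.0277, 0.0277, 0.0277]  mean=-2.4794  Neff=2.5108  idx=[0, 0, 0, 1, 1, 3]

resampled_idx = [0, 0, 0, 1, 1, 3]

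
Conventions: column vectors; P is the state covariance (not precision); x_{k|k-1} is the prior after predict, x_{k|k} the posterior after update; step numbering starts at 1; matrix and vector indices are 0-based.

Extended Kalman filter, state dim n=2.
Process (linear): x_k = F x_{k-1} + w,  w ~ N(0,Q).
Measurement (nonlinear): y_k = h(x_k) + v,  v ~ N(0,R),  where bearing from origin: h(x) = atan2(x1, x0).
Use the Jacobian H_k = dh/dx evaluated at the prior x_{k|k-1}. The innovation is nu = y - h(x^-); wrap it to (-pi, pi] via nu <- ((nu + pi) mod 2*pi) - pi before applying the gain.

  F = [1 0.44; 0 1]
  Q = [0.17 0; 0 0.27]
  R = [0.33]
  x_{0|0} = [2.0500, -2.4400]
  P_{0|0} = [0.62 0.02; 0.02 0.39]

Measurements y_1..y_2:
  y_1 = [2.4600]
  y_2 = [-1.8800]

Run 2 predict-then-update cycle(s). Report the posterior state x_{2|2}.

x_post = [-2.2554, -3.3844]

step 1: x^-=[0.9764, -2.4400]  P^-=[0.8831 0.1916; 0.1916 0.6600]  H_jac=[0.3533 0.1414]  S=[0.4725]  K=[0.7175; 0.3407]  nu=[-2.6330]  x^+=[-0.9129, -3.3370]  P^+=[0.6398 0.0761; 0.0761 0.6052]
step 2: x^-=[-2.3812, -3.3370]  P^-=[0.9939 0.3424; 0.3424 0.8752]  H_jac=[0.1986 -0.1417]  S=[0.3675]  K=[0.4050; -0.1524]  nu=[0.3106]  x^+=[-2.2554, -3.3844]  P^+=[0.9336 0.3650; 0.3650 0.8666]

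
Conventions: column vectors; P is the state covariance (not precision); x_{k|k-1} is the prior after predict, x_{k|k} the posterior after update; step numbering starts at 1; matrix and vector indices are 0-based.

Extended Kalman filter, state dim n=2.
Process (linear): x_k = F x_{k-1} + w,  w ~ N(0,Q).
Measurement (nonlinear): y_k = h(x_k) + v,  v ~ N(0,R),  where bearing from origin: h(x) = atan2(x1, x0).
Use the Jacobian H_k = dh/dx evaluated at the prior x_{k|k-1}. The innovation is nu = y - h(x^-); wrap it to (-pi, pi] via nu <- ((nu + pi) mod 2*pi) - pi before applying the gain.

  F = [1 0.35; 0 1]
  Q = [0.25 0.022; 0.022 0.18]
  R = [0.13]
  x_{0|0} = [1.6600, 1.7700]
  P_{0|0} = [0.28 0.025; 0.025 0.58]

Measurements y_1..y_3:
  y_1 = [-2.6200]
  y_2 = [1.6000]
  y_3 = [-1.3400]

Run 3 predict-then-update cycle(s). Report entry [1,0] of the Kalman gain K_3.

K[1,0] = 0.0178

step 1: x^-=[2.2795, 1.7700]  P^-=[0.6185 0.2500; 0.2500 0.7600]  H_jac=[-0.2125 0.2737]  S=[0.1858]  K=[-0.3393; 0.8336]  nu=[3.0029]  x^+=[1.2607, 4.2733]  P^+=[0.5972 0.3025; 0.3025 0.6309]
step 2: x^-=[2.7564, 4.2733]  P^-=[1.1362 0.5454; 0.5454 0.8109]  H_jac=[-0.1653 0.1066]  S=[0.1510]  K=[-0.8584; -0.0244]  nu=[0.6021]  x^+=[2.2396, 4.2586]  P^+=[1.0250 0.5422; 0.5422 0.8108]
step 3: x^-=[3.7301, 4.2586]  P^-=[1.7538 0.8480; 0.8480 0.9908]  H_jac=[-0.1329 0.1164]  S=[0.1482]  K=[-0.9068; 0.0178]  nu=[-2.1915]  x^+=[5.7173, 4.2196]  P^+=[1.6320 0.8504; 0.8504 0.9908]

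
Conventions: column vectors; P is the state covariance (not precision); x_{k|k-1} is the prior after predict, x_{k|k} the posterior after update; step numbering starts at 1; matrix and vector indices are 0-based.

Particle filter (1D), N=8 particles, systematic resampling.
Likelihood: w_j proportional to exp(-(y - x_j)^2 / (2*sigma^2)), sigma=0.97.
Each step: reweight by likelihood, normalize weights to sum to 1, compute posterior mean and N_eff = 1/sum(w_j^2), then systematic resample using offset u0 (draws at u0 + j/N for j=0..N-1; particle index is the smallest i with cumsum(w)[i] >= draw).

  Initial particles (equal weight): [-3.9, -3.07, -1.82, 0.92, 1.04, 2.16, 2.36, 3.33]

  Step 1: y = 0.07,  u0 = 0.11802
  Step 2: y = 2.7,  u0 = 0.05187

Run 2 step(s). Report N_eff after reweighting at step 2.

N_eff = 4.7767

step 1: w=[0.0001, 0.0033, 0.0933, 0.4240, 0.3776, 0.0611, 0.0384, 0.0022]  mean=0.8322  Neff=2.9735  idx=[3, 3, 3, 3, 4, 4, 4, 6]
step 2: w=[0.0781, 0.0781, 0.0781, 0.0781, 0.0973, 0.0973, 0.0973, 0.3957]  mean=1.5248  Neff=4.7767  idx=[0, 2, 3, 5, 6, 7, 7, 7]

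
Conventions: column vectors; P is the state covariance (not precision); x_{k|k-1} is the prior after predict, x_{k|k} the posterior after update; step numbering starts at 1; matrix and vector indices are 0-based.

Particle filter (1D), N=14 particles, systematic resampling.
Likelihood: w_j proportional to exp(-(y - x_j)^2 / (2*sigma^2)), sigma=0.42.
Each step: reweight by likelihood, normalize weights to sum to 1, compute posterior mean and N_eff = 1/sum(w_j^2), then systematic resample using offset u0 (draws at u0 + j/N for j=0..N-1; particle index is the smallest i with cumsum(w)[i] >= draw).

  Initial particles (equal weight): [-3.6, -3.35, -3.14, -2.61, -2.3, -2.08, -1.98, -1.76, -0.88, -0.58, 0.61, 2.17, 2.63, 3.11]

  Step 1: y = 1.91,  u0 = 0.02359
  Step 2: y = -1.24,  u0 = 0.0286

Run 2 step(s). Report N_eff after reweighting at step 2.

step 1: w=[0.0000, 0.0000, 0.0000, 0.0000, 0.0000, 0.0000, 0.0000, 0.0000, 0.0000, 0.0000, 0.0077, 0.7638, 0.2128, 0.0156]  mean=2.2706  Neff=1.5897  idx=[11, 11, 11, 11, 11, 11, 11, 11, 11, 11, 11, 12, 12, 12]
step 2: w=[0.0909, 0.0909, 0.0909, 0.0909, 0.0909, 0.0909, 0.0909, 0.0909, 0.0909, 0.0909, 0.0909, 0.0000, 0.0000, 0.0000]  mean=2.1700  Neff=11.0005  idx=[0, 1, 1, 2, 3, 4, 5, 5, 6, 7, 8, 8, 9, 10]

N_eff = 11.0005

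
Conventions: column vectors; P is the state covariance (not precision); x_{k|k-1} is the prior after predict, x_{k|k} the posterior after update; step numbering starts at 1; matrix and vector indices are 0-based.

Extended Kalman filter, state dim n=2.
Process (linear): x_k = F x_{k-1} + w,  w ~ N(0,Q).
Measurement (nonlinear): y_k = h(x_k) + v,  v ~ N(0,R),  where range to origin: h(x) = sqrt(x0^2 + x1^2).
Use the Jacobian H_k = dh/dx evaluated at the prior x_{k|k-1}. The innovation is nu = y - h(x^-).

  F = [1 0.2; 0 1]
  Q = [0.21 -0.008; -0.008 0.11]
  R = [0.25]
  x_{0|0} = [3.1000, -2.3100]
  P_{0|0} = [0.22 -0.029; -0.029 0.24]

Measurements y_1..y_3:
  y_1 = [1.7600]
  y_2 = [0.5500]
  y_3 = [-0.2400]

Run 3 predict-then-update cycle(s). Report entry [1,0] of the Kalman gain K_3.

K[1,0] = -0.5171

step 1: x^-=[2.6380, -2.3100]  P^-=[0.4280 0.0110; 0.0110 0.3500]  H_jac=[0.7523 -0.6588]  S=[0.6332]  K=[0.4970; -0.3510]  nu=[-1.7464]  x^+=[1.7699, -1.6969]  P^+=[0.2716 0.1215; 0.1215 0.2720]
step 2: x^-=[1.4306, -1.6969]  P^-=[0.5410 0.1679; 0.1679 0.3820]  H_jac=[0.6446 -0.7646]  S=[0.5326]  K=[0.4138; -0.3452]  nu=[-1.6695]  x^+=[0.7398, -1.1207]  P^+=[0.4499 0.2439; 0.2439 0.3185]
step 3: x^-=[0.5157, -1.1207]  P^-=[0.7702 0.2996; 0.2996 0.4285]  H_jac=[0.4180 -0.9084]  S=[0.5106]  K=[0.0974; -0.5171]  nu=[-1.4736]  x^+=[0.3722, -0.3587]  P^+=[0.7653 0.3254; 0.3254 0.2920]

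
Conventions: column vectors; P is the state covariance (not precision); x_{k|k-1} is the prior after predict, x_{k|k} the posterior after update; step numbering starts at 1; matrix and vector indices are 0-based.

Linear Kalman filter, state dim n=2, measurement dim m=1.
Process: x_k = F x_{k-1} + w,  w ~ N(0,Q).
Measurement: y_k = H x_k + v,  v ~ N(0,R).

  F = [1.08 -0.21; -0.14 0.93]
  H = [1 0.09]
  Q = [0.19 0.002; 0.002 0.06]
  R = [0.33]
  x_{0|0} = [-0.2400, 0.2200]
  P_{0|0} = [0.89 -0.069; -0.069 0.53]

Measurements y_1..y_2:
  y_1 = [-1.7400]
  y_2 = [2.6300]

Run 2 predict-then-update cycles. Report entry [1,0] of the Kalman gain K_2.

K[1,0] = -0.2247

step 1: x^-=[-0.3054, 0.2382]  P^-=[1.2828 -0.3074; -0.3074 0.5538]  S=[1.5619]  K=[0.8036; -0.1649]  nu=[-1.4560]  x^+=[-1.4754, 0.4783]  P^+=[0.2742 -0.1004; -0.1004 0.5113]
step 2: x^-=[-1.6939, 0.6514]  P^-=[0.5780 -0.2432; -0.2432 0.5338]  S=[0.8685]  K=[0.6403; -0.2247]  nu=[4.2653]  x^+=[1.0370, -0.3068]  P^+=[0.2219 -0.1182; -0.1182 0.4899]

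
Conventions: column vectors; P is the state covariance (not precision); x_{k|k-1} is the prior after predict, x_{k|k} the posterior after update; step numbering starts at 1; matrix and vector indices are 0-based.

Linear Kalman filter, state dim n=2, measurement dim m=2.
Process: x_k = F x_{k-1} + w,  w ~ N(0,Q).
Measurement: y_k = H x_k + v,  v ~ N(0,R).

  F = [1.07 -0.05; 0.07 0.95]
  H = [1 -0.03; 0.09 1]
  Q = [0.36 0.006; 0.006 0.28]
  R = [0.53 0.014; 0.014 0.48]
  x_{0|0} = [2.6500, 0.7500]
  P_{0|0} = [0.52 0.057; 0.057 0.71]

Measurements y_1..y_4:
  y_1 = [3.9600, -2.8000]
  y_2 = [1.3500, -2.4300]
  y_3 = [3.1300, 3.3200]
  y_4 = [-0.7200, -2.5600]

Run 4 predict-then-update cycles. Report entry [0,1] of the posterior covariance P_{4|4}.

P_post[0,1] = -0.0027

step 1: x^-=[2.7980, 0.8980]  P^-=[0.9510 0.0690; 0.0690 0.9309]  S=[1.4777 0.1404; 0.1404 1.4310]  K=[0.6379 0.0454; -0.0348 0.6583]  nu=[1.1889, -3.9498]  x^+=[3.3770, -1.7434]  P^+=[0.3387 0.0002; 0.0002 0.3155]
step 2: x^-=[3.7006, -1.4198]  P^-=[0.7485 0.0166; 0.0166 0.5664]  S=[1.2781 0.0810; 0.0810 1.0555]  K=[0.5831 0.0349; -0.0345 0.5407]  nu=[-2.3932, -1.3432]  x^+=[2.2583, -2.0635]  P^+=[0.3094 -0.0030; -0.0030 0.2593]
step 3: x^-=[2.5196, -1.8022]  P^-=[0.7152 0.0139; 0.0139 0.5152]  S=[1.2449 0.0767; 0.0767 1.0034]  K=[0.5721 0.0342; -0.0332 0.5172]  nu=[0.5564, 4.8955]  x^+=[3.0054, 0.7111]  P^+=[0.3036 -0.0029; -0.0029 0.2480]
step 4: x^-=[3.1802, 0.8859]  P^-=[0.7085 0.0140; 0.0140 0.5050]  S=[1.2381 0.0766; 0.0766 0.9932]  K=[0.5698 0.0344; -0.0326 0.5122]  nu=[-3.8736, -3.7321]  x^+=[0.8448, -0.8994]  P^+=[0.3024 -0.0027; -0.0027 0.2456]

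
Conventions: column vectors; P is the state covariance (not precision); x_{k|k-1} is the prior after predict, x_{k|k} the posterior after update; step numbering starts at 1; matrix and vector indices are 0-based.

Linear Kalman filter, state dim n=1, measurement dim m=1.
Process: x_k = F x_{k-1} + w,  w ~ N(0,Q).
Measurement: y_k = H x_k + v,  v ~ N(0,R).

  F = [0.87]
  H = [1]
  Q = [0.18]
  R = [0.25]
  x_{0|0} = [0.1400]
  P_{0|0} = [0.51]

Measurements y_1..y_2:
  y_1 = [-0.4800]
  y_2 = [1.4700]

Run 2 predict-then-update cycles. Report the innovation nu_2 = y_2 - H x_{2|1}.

innov = [1.7272]

step 1: x^-=[0.1218]  P^-=[0.5660]  S=[0.8160]  K=[0.6936]  nu=[-0.6018]  x^+=[-0.2956]  P^+=[0.1734]
step 2: x^-=[-0.2572]  P^-=[0.3113]  S=[0.5613]  K=[0.5546]  nu=[1.7272]  x^+=[0.7007]  P^+=[0.1386]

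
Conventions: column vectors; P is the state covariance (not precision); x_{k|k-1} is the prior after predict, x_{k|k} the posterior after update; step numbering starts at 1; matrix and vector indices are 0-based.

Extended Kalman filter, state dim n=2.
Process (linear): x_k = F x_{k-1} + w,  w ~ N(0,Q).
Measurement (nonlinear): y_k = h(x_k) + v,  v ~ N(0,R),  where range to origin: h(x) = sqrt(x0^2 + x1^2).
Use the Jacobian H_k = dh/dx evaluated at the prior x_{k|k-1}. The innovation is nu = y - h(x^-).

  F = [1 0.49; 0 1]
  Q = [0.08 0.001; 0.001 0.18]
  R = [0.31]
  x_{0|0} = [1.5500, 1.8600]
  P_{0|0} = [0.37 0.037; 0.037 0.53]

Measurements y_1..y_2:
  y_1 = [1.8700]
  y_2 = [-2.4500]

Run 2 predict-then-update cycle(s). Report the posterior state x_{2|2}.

x_post = [-0.0041, -0.9980]

step 1: x^-=[2.4614, 1.8600]  P^-=[0.6135 0.2977; 0.2977 0.7100]  H_jac=[0.7978 0.6029]  S=[1.2450]  K=[0.5373; 0.5346]  nu=[-1.2151]  x^+=[1.8085, 1.2104]  P^+=[0.2541 -0.0599; -0.0599 0.3542]
step 2: x^-=[2.4016, 1.2104]  P^-=[0.3604 0.1146; 0.1146 0.5342]  H_jac=[0.8930 0.4501]  S=[0.7977]  K=[0.4681; 0.4297]  nu=[-5.1393]  x^+=[-0.0041, -0.9980]  P^+=[0.1856 -0.0458; -0.0458 0.3869]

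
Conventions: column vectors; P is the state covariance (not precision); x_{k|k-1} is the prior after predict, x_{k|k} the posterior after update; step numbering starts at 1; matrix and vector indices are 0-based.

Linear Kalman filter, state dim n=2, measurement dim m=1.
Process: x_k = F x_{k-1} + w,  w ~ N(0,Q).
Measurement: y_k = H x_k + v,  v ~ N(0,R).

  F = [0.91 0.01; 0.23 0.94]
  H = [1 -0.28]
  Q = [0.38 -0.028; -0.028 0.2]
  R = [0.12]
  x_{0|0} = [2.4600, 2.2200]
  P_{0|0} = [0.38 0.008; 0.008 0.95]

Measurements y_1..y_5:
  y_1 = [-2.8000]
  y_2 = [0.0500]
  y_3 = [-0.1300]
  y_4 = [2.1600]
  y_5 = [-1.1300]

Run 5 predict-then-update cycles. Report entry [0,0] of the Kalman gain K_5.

K[0,0] = 0.7496

step 1: x^-=[2.2608, 2.6526]  P^-=[0.6949 0.0673; 0.0673 1.0630]  S=[0.8606]  K=[0.7856; -0.2676]  nu=[-4.3181]  x^+=[-1.1316, 3.8082]  P^+=[0.1638 0.2483; 0.2483 1.0013]
step 2: x^-=[-0.9916, 3.3195]  P^-=[0.5203 0.2286; 0.2286 1.2008]  S=[0.6064]  K=[0.7524; -0.1774]  nu=[1.9711]  x^+=[0.4914, 2.9697]  P^+=[0.1770 0.3096; 0.3096 1.1817]
step 3: x^-=[0.4769, 2.9046]  P^-=[0.5323 0.2857; 0.2857 1.3874]  S=[0.6011]  K=[0.7525; -0.1710]  nu=[0.2064]  x^+=[0.6322, 2.8693]  P^+=[0.1919 0.3630; 0.3630 1.3698]
step 4: x^-=[0.6040, 2.8425]  P^-=[0.5457 0.3364; 0.3364 1.5775]  S=[0.6010]  K=[0.7513; -0.1752]  nu=[2.3519]  x^+=[2.3709, 2.4305]  P^+=[0.2065 0.4155; 0.4155 1.5590]
step 5: x^-=[2.1818, 2.8300]  P^-=[0.5587 0.3863; 0.3863 1.7682]  S=[0.6010]  K=[0.7496; -0.1811]  nu=[-2.5194]  x^+=[0.2932, 3.2862]  P^+=[0.2210 0.4678; 0.4678 1.7485]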